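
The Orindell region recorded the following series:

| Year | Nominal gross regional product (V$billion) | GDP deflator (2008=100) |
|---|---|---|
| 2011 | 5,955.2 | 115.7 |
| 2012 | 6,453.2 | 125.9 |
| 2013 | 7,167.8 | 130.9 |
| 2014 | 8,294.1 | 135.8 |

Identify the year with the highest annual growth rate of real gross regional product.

2012: real = 6453.2/1.259 = 5125.66; growth vs 2011 (5147.10) = -0.42%.
2013: real = 7167.8/1.309 = 5475.78; growth vs 2012 (5125.66) = 6.83%.
2014: real = 8294.1/1.358 = 6107.58; growth vs 2013 (5475.78) = 11.54%.

2014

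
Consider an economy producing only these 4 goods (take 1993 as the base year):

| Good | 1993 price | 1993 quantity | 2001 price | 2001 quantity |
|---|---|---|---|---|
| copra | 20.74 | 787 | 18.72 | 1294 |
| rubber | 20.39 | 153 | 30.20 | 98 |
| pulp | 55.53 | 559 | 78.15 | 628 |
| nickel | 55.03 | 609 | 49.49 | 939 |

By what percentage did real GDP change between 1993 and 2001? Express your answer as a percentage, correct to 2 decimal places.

37.36%

Real GDP 1993 = Nominal GDP 1993 = 20.74·787 + 20.39·153 + 55.53·559 + 55.03·609 = 83996.59.
Real GDP 2001 (at 1993 prices) = 20.74·1294 + 20.39·98 + 55.53·628 + 55.03·939 = 115381.79.
Real growth = 115381.79/83996.59 − 1 = 0.3736.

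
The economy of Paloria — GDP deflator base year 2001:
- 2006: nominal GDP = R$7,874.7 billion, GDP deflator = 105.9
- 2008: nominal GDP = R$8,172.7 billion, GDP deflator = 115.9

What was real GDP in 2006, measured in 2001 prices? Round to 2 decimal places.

Real GDP = Nominal / (GDP deflator/100) = 7874.7 / 1.059 = 7435.98.

R$7,435.98 billion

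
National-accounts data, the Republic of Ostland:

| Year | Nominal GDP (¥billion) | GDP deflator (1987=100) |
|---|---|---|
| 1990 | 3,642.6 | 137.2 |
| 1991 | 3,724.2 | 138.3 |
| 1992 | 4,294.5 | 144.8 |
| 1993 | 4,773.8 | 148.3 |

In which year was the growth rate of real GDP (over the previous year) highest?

1992

1991: real = 3724.2/1.383 = 2692.84; growth vs 1990 (2654.96) = 1.43%.
1992: real = 4294.5/1.448 = 2965.81; growth vs 1991 (2692.84) = 10.14%.
1993: real = 4773.8/1.483 = 3219.02; growth vs 1992 (2965.81) = 8.54%.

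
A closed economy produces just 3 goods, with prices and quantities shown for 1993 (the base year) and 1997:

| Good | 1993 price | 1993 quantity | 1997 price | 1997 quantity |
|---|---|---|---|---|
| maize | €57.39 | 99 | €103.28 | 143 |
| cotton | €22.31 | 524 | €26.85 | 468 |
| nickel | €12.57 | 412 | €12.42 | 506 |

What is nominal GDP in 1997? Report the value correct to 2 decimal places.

Nominal GDP 1997 = Σ (p_1997 × q_1997) = 103.28·143 + 26.85·468 + 12.42·506 = 33619.36.

€33619.36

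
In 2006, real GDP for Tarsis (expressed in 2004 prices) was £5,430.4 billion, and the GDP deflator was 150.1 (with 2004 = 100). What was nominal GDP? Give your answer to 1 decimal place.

£8,151.0 billion

Nominal GDP = Real × (GDP deflator/100) = 5430.4 × 1.501 = 8151.03.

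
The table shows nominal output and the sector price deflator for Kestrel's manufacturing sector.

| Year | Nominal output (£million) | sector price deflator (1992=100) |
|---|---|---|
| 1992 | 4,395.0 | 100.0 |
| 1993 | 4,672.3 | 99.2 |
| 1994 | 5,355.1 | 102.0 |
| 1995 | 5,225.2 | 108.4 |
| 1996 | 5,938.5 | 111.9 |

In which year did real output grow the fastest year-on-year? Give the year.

1993: real = 4672.3/0.992 = 4709.98; growth vs 1992 (4395.00) = 7.17%.
1994: real = 5355.1/1.020 = 5250.10; growth vs 1993 (4709.98) = 11.47%.
1995: real = 5225.2/1.084 = 4820.30; growth vs 1994 (5250.10) = -8.19%.
1996: real = 5938.5/1.119 = 5306.97; growth vs 1995 (4820.30) = 10.10%.

1994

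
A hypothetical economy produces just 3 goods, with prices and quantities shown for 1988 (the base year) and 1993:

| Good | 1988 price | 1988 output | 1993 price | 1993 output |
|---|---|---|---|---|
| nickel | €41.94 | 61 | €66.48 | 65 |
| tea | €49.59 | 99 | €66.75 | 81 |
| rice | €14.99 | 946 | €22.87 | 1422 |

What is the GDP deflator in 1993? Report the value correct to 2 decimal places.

150.57

Nominal GDP 1993 = 66.48·65 + 66.75·81 + 22.87·1422 = 42249.09.
Real GDP 1993 (at 1988 prices) = 41.94·65 + 49.59·81 + 14.99·1422 = 28058.67.
Deflator = Nominal/Real × 100 = 42249.09/28058.67 × 100 = 150.574.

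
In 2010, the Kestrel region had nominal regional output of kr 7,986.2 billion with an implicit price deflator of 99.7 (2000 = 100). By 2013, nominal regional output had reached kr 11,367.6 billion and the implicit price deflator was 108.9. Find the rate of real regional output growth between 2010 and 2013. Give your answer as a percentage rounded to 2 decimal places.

30.32%

Deflate each year: 2010 → 7986.2/0.997 = 8010.23; 2013 → 11367.6/1.089 = 10438.57.
So real regional output changed by 10438.57/8010.23 − 1 = 0.3032, i.e. 30.32%.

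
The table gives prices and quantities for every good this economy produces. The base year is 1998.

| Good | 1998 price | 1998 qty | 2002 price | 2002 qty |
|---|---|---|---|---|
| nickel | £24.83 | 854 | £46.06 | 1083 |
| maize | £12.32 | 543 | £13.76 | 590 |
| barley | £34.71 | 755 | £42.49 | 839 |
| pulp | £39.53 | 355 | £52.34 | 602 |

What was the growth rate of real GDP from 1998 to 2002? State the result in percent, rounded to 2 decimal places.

27.81%

Real GDP 1998 = Nominal GDP 1998 = 24.83·854 + 12.32·543 + 34.71·755 + 39.53·355 = 68133.78.
Real GDP 2002 (at 1998 prices) = 24.83·1083 + 12.32·590 + 34.71·839 + 39.53·602 = 87078.44.
Real growth = 87078.44/68133.78 − 1 = 0.2781.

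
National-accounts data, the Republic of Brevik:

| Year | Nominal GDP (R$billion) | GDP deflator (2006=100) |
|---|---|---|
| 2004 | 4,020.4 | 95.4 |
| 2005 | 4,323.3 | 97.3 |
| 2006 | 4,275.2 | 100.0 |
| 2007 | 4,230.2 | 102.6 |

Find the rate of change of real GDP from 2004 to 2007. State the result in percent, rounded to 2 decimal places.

-2.17%

Real GDP 2004 = 4020.4/0.954 = 4214.26.
Real GDP 2007 = 4230.2/1.026 = 4123.00.
Change = 4123.00/4214.26 − 1 = -0.0217.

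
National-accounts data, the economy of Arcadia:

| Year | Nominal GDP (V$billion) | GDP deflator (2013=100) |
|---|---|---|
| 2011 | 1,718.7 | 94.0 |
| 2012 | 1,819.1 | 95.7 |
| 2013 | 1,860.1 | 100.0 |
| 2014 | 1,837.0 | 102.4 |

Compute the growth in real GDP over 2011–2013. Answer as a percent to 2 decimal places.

1.73%

Real GDP 2011 = 1718.7/0.940 = 1828.40.
Real GDP 2013 = 1860.1/1.000 = 1860.10.
Change = 1860.10/1828.40 − 1 = 0.0173.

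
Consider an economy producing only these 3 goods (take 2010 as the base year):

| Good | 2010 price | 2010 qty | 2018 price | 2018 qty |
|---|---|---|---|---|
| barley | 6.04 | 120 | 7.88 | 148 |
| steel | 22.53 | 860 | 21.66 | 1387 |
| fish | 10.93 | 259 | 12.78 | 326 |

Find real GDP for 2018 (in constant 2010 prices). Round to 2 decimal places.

35706.21

Real GDP 2018 = Σ (p_2010 × q_2018) = 6.04·148 + 22.53·1387 + 10.93·326 = 35706.21.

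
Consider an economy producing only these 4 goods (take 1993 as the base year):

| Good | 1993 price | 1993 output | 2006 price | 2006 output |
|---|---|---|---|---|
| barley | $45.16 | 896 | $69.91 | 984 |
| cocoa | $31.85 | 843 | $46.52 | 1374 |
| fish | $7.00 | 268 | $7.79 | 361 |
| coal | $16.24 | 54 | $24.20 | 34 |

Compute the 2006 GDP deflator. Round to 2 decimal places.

Nominal GDP 2006 = 69.91·984 + 46.52·1374 + 7.79·361 + 24.20·34 = 136344.91.
Real GDP 2006 (at 1993 prices) = 45.16·984 + 31.85·1374 + 7.00·361 + 16.24·34 = 91278.50.
Deflator = Nominal/Real × 100 = 136344.91/91278.50 × 100 = 149.372.

149.37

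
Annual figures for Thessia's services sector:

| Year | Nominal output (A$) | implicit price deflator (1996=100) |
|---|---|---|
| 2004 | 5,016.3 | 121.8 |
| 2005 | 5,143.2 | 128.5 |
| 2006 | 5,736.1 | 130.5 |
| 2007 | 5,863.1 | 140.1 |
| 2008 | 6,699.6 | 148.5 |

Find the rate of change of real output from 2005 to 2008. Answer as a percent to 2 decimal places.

Real output 2005 = 5143.2/1.285 = 4002.49.
Real output 2008 = 6699.6/1.485 = 4511.52.
Change = 4511.52/4002.49 − 1 = 0.1272.

12.72%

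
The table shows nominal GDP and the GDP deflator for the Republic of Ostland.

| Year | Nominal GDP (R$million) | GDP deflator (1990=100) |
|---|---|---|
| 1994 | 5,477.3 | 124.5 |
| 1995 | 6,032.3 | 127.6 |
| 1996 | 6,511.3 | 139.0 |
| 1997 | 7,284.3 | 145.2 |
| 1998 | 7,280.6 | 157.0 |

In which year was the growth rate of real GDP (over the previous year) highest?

1995

1995: real = 6032.3/1.276 = 4727.51; growth vs 1994 (4399.44) = 7.46%.
1996: real = 6511.3/1.390 = 4684.39; growth vs 1995 (4727.51) = -0.91%.
1997: real = 7284.3/1.452 = 5016.74; growth vs 1996 (4684.39) = 7.09%.
1998: real = 7280.6/1.570 = 4637.32; growth vs 1997 (5016.74) = -7.56%.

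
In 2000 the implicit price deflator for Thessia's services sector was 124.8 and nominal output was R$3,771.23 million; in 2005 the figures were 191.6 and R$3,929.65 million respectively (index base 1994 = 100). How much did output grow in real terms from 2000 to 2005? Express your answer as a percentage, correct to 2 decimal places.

Deflate each year: 2000 → 3771.23/1.248 = 3021.82; 2005 → 3929.65/1.916 = 2050.97.
So real output changed by 2050.97/3021.82 − 1 = -0.3213, i.e. -32.13%.

-32.13%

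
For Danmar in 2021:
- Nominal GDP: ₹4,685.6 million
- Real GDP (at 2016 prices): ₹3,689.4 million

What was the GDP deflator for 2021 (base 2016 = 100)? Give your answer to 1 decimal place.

GDP deflator = (Nominal / Real) × 100 = 4685.6 / 3689.4 × 100 = 127.00.

127.0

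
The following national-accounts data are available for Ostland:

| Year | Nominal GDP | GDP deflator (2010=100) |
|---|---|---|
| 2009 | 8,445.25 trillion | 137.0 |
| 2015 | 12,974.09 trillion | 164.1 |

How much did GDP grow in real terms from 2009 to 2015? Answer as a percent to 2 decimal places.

28.26%

Deflate each year: 2009 → 8445.25/1.370 = 6164.42; 2015 → 12974.09/1.641 = 7906.21.
So real GDP changed by 7906.21/6164.42 − 1 = 0.2826, i.e. 28.26%.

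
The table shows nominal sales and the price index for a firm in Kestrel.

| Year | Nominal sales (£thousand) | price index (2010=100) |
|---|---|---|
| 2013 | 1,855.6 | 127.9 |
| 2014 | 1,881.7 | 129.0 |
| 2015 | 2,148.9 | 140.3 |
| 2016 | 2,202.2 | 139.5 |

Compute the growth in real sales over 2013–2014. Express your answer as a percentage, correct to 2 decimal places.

Real sales 2013 = 1855.6/1.279 = 1450.82.
Real sales 2014 = 1881.7/1.290 = 1458.68.
Change = 1458.68/1450.82 − 1 = 0.0054.

0.54%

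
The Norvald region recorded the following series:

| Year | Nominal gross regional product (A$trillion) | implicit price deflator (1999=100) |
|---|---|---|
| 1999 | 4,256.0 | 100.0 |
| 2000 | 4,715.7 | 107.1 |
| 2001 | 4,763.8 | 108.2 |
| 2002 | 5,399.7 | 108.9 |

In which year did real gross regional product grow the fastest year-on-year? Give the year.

2000: real = 4715.7/1.071 = 4403.08; growth vs 1999 (4256.00) = 3.46%.
2001: real = 4763.8/1.082 = 4402.77; growth vs 2000 (4403.08) = -0.01%.
2002: real = 5399.7/1.089 = 4958.40; growth vs 2001 (4402.77) = 12.62%.

2002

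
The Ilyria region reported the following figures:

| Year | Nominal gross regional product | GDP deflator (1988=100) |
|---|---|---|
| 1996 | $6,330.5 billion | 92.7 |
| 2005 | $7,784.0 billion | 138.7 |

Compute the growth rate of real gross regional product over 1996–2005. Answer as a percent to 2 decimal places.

-17.82%

Deflate each year: 1996 → 6330.5/0.927 = 6829.02; 2005 → 7784.0/1.387 = 5612.11.
So real gross regional product changed by 5612.11/6829.02 − 1 = -0.1782, i.e. -17.82%.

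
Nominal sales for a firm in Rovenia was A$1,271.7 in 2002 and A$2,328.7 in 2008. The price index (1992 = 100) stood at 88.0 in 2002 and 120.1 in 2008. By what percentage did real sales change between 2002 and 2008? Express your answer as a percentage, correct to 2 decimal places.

Deflate each year: 2002 → 1271.7/0.880 = 1445.11; 2008 → 2328.7/1.201 = 1938.97.
So real sales changed by 1938.97/1445.11 − 1 = 0.3417, i.e. 34.17%.

34.17%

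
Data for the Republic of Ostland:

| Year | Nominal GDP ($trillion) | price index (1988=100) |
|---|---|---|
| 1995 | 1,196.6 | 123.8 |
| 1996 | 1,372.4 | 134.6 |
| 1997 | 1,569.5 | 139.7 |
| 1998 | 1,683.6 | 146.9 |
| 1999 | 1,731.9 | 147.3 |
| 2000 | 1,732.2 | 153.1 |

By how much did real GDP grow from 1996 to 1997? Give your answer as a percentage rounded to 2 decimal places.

10.19%

Real GDP 1996 = 1372.4/1.346 = 1019.61.
Real GDP 1997 = 1569.5/1.397 = 1123.48.
Change = 1123.48/1019.61 − 1 = 0.1019.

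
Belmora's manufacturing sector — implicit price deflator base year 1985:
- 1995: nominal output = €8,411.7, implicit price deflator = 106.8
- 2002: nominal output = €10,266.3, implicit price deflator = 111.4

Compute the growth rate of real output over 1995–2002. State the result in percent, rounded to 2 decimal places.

17.01%

Real output 1995 = 8411.7 / 1.068 = 7876.12.
Real output 2002 = 10266.3 / 1.114 = 9215.71.
Real growth = 9215.71 / 7876.12 − 1 = 0.1701.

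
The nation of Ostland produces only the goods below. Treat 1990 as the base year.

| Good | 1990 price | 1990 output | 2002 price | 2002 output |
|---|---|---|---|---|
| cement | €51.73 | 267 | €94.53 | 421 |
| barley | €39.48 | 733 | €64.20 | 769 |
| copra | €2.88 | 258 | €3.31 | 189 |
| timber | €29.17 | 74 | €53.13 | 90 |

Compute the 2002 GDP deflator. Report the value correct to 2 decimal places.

171.00

Nominal GDP 2002 = 94.53·421 + 64.20·769 + 3.31·189 + 53.13·90 = 94574.22.
Real GDP 2002 (at 1990 prices) = 51.73·421 + 39.48·769 + 2.88·189 + 29.17·90 = 55308.07.
Deflator = Nominal/Real × 100 = 94574.22/55308.07 × 100 = 170.995.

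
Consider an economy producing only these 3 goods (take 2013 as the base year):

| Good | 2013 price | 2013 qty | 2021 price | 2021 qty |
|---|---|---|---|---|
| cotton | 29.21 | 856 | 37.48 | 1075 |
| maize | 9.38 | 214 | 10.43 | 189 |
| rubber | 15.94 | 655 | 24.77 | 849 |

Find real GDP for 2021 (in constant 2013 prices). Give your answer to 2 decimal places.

Real GDP 2021 = Σ (p_2013 × q_2021) = 29.21·1075 + 9.38·189 + 15.94·849 = 46706.63.

46706.63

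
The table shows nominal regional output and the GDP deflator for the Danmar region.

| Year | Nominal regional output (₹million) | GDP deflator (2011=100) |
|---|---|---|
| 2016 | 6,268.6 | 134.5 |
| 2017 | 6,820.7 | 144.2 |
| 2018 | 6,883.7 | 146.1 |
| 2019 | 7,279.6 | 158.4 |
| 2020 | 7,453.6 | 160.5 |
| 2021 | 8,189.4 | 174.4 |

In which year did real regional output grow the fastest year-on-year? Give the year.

2017: real = 6820.7/1.442 = 4730.03; growth vs 2016 (4660.67) = 1.49%.
2018: real = 6883.7/1.461 = 4711.64; growth vs 2017 (4730.03) = -0.39%.
2019: real = 7279.6/1.584 = 4595.71; growth vs 2018 (4711.64) = -2.46%.
2020: real = 7453.6/1.605 = 4643.99; growth vs 2019 (4595.71) = 1.05%.
2021: real = 8189.4/1.744 = 4695.76; growth vs 2020 (4643.99) = 1.11%.

2017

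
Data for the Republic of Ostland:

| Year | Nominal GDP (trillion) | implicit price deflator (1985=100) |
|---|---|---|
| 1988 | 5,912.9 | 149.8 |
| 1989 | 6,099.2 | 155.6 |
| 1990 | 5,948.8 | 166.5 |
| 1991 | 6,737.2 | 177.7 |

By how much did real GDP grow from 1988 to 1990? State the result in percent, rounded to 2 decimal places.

Real GDP 1988 = 5912.9/1.498 = 3947.20.
Real GDP 1990 = 5948.8/1.665 = 3572.85.
Change = 3572.85/3947.20 − 1 = -0.0948.

-9.48%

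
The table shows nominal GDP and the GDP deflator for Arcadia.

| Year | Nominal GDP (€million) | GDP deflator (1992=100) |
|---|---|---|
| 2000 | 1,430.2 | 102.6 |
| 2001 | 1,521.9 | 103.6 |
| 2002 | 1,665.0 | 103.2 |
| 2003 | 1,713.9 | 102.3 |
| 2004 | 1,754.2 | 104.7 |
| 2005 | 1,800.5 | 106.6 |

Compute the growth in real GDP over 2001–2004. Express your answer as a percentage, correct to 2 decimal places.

Real GDP 2001 = 1521.9/1.036 = 1469.02.
Real GDP 2004 = 1754.2/1.047 = 1675.45.
Change = 1675.45/1469.02 − 1 = 0.1405.

14.05%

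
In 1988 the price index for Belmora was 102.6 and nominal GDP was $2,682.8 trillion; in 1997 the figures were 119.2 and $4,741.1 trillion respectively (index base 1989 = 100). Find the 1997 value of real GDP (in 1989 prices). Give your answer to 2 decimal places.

Real GDP = Nominal / (price index/100) = 4741.1 / 1.192 = 3977.43.

$3,977.43 trillion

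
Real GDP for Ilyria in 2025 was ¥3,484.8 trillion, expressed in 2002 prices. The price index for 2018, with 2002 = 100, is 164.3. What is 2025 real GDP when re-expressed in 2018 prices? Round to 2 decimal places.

Real GDP in 2018 prices = Real GDP in 2002 prices × (P_2018/P_2002) = 3484.8 × 1.643 = 5725.53.

¥5,725.53 trillion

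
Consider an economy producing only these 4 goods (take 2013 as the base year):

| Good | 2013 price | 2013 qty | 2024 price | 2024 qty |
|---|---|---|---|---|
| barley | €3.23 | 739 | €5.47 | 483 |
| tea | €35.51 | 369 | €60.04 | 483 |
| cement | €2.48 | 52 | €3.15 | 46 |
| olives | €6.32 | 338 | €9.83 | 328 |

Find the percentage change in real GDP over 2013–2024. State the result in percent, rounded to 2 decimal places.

Real GDP 2013 = Nominal GDP 2013 = 3.23·739 + 35.51·369 + 2.48·52 + 6.32·338 = 17755.28.
Real GDP 2024 (at 2013 prices) = 3.23·483 + 35.51·483 + 2.48·46 + 6.32·328 = 20898.46.
Real growth = 20898.46/17755.28 − 1 = 0.1770.

17.70%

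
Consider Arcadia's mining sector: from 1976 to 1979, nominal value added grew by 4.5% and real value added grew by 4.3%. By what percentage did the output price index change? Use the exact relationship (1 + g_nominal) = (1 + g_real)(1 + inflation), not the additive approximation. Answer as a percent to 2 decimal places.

(1 + g_nom) = (1 + g_real)(1 + π), so π = 1.0450 / 1.0430 − 1 = 0.00192.

0.19%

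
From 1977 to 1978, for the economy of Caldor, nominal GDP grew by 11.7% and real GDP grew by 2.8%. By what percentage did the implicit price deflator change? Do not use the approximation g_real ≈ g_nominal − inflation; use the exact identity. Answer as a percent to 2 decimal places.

8.66%

(1 + g_nom) = (1 + g_real)(1 + π), so π = 1.1170 / 1.0280 − 1 = 0.08658.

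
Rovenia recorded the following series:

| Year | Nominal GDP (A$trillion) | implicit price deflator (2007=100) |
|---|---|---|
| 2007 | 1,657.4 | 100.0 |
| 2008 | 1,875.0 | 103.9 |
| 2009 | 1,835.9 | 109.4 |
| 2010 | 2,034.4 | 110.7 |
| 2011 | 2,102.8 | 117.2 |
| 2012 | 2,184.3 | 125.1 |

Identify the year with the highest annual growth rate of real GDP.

2008: real = 1875.0/1.039 = 1804.62; growth vs 2007 (1657.40) = 8.88%.
2009: real = 1835.9/1.094 = 1678.15; growth vs 2008 (1804.62) = -7.01%.
2010: real = 2034.4/1.107 = 1837.76; growth vs 2009 (1678.15) = 9.51%.
2011: real = 2102.8/1.172 = 1794.20; growth vs 2010 (1837.76) = -2.37%.
2012: real = 2184.3/1.251 = 1746.04; growth vs 2011 (1794.20) = -2.68%.

2010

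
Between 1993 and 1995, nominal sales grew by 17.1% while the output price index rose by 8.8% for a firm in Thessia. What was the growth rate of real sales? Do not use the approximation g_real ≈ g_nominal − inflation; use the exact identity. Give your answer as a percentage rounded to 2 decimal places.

(1 + g_nom) = (1 + g_real)(1 + π), so g_real = 1.1710 / 1.0880 − 1 = 0.07629.

7.63%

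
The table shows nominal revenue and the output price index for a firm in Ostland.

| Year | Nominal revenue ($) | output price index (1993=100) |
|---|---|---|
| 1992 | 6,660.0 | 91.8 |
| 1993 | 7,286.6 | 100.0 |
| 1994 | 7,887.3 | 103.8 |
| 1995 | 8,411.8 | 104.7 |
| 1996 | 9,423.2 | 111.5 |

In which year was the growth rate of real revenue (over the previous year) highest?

1995

1993: real = 7286.6/1.000 = 7286.60; growth vs 1992 (7254.90) = 0.44%.
1994: real = 7887.3/1.038 = 7598.55; growth vs 1993 (7286.60) = 4.28%.
1995: real = 8411.8/1.047 = 8034.19; growth vs 1994 (7598.55) = 5.73%.
1996: real = 9423.2/1.115 = 8451.30; growth vs 1995 (8034.19) = 5.19%.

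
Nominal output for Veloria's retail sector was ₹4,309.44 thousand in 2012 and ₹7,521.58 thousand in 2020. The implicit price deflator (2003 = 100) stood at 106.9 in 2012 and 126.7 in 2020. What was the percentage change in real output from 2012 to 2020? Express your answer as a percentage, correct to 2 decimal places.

47.26%

Real output 2012 = 4309.44 / 1.069 = 4031.28.
Real output 2020 = 7521.58 / 1.267 = 5936.53.
Real growth = 5936.53 / 4031.28 − 1 = 0.4726.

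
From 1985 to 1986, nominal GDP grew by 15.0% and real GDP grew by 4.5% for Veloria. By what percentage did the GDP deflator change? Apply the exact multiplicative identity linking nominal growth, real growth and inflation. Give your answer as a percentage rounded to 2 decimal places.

10.05%

(1 + g_nom) = (1 + g_real)(1 + π), so π = 1.1500 / 1.0450 − 1 = 0.10048.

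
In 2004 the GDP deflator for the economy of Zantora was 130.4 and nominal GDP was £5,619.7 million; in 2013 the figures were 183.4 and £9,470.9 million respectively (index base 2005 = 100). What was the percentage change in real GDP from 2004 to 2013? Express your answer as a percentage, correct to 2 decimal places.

19.83%

Real GDP 2004 = 5619.7 / 1.304 = 4309.59.
Real GDP 2013 = 9470.9 / 1.834 = 5164.07.
Real growth = 5164.07 / 4309.59 − 1 = 0.1983.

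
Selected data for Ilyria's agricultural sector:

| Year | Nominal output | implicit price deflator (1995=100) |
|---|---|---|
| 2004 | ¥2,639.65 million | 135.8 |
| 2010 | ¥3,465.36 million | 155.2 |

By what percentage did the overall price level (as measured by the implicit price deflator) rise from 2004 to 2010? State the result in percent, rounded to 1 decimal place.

Price-level change = 155.2 / 135.8 − 1 = 0.1429.

14.3%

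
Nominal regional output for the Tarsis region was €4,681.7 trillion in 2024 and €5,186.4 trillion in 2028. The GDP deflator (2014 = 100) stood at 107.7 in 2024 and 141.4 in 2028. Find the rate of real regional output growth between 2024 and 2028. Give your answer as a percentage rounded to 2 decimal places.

Real regional output 2024 = 4681.7 / 1.077 = 4346.98.
Real regional output 2028 = 5186.4 / 1.414 = 3667.89.
Real growth = 3667.89 / 4346.98 − 1 = -0.1562.

-15.62%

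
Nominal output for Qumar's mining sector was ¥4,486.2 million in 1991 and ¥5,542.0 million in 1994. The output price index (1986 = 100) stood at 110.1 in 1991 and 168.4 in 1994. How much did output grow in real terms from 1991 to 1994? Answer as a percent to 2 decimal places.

-19.23%

Deflate each year: 1991 → 4486.2/1.101 = 4074.66; 1994 → 5542.0/1.684 = 3290.97.
So real output changed by 3290.97/4074.66 − 1 = -0.1923, i.e. -19.23%.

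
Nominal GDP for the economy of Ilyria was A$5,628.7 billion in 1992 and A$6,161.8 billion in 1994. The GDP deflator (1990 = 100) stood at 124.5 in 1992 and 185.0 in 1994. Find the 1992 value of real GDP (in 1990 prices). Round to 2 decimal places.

A$4,521.04 billion

Real GDP = Nominal / (GDP deflator/100) = 5628.7 / 1.245 = 4521.04.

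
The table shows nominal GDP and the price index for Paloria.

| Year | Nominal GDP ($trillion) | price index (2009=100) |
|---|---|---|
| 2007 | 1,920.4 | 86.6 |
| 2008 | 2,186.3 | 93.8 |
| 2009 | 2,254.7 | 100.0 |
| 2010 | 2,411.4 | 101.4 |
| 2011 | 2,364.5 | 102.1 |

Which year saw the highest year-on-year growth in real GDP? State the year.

2008: real = 2186.3/0.938 = 2330.81; growth vs 2007 (2217.55) = 5.11%.
2009: real = 2254.7/1.000 = 2254.70; growth vs 2008 (2330.81) = -3.27%.
2010: real = 2411.4/1.014 = 2378.11; growth vs 2009 (2254.70) = 5.47%.
2011: real = 2364.5/1.021 = 2315.87; growth vs 2010 (2378.11) = -2.62%.

2010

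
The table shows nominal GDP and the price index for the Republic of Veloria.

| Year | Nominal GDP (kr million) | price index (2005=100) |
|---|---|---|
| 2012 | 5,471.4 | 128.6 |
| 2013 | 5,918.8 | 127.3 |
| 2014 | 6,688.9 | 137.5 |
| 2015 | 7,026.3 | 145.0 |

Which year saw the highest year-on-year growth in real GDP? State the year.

2013

2013: real = 5918.8/1.273 = 4649.49; growth vs 2012 (4254.59) = 9.28%.
2014: real = 6688.9/1.375 = 4864.65; growth vs 2013 (4649.49) = 4.63%.
2015: real = 7026.3/1.450 = 4845.72; growth vs 2014 (4864.65) = -0.39%.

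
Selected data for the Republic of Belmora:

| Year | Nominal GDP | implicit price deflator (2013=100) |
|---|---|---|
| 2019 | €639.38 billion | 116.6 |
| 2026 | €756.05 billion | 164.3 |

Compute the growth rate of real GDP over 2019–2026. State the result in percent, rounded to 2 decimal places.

Deflate each year: 2019 → 639.38/1.166 = 548.35; 2026 → 756.05/1.643 = 460.16.
So real GDP changed by 460.16/548.35 − 1 = -0.1608, i.e. -16.08%.

-16.08%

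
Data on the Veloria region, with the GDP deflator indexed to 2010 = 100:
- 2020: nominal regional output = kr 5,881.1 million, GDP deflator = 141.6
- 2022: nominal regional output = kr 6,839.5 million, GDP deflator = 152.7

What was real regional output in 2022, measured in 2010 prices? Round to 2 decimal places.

kr 4,479.04 million

Real regional output = Nominal / (GDP deflator/100) = 6839.5 / 1.527 = 4479.04.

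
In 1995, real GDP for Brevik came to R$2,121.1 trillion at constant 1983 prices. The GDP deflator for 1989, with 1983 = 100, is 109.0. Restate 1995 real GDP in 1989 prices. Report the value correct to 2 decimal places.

Real GDP in 1989 prices = Real GDP in 1983 prices × (P_1989/P_1983) = 2121.1 × 1.090 = 2312.00.

R$2,312.00 trillion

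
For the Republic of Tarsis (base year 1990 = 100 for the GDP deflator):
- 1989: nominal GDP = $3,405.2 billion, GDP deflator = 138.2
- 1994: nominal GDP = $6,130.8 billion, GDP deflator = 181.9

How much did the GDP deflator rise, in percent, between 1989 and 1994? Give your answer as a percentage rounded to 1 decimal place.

Price-level change = 181.9 / 138.2 − 1 = 0.3162.

31.6%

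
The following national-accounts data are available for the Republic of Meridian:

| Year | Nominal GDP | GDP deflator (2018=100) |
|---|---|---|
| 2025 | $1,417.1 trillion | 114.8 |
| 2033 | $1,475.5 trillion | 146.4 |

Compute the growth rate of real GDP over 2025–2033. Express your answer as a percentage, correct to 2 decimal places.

-18.35%

Deflate each year: 2025 → 1417.1/1.148 = 1234.41; 2033 → 1475.5/1.464 = 1007.86.
So real GDP changed by 1007.86/1234.41 − 1 = -0.1835, i.e. -18.35%.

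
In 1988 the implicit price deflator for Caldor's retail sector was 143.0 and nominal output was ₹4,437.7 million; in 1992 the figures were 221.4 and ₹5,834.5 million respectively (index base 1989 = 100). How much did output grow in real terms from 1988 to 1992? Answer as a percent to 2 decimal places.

Real output 1988 = 4437.7 / 1.430 = 3103.29.
Real output 1992 = 5834.5 / 2.214 = 2635.28.
Real growth = 2635.28 / 3103.29 − 1 = -0.1508.

-15.08%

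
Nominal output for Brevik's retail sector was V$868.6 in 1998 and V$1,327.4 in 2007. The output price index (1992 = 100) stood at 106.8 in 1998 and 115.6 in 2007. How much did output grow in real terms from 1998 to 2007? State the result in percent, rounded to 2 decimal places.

41.19%

Real output 1998 = 868.6 / 1.068 = 813.30.
Real output 2007 = 1327.4 / 1.156 = 1148.27.
Real growth = 1148.27 / 813.30 − 1 = 0.4119.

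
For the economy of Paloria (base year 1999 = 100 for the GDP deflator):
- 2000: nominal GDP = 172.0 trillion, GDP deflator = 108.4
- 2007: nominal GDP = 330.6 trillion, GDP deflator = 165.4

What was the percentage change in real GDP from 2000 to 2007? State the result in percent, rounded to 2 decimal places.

25.97%

Deflate each year: 2000 → 172.0/1.084 = 158.67; 2007 → 330.6/1.654 = 199.88.
So real GDP changed by 199.88/158.67 − 1 = 0.2597, i.e. 25.97%.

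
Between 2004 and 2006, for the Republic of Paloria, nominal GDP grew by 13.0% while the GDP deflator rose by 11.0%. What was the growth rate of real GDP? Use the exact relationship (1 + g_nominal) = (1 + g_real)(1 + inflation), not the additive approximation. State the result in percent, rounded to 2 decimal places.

1.80%

(1 + g_nom) = (1 + g_real)(1 + π), so g_real = 1.1300 / 1.1100 − 1 = 0.01802.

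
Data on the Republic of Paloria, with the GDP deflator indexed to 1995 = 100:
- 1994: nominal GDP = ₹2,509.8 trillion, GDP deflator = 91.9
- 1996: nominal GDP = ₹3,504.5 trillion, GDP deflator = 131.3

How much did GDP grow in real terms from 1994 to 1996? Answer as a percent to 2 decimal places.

-2.27%

Deflate each year: 1994 → 2509.8/0.919 = 2731.01; 1996 → 3504.5/1.313 = 2669.08.
So real GDP changed by 2669.08/2731.01 − 1 = -0.0227, i.e. -2.27%.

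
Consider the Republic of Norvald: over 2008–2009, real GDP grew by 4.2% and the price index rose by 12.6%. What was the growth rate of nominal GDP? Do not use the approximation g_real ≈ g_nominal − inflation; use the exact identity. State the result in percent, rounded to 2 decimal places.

(1 + g_nom) = (1 + g_real)(1 + π) = 1.0420 × 1.1260 = 1.17329.

17.33%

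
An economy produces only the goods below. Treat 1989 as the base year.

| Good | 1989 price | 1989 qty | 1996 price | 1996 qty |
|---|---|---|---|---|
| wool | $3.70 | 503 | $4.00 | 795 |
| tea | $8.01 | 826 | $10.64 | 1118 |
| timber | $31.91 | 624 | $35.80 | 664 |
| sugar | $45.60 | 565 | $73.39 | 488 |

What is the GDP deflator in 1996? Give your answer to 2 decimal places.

134.92

Nominal GDP 1996 = 4.00·795 + 10.64·1118 + 35.80·664 + 73.39·488 = 74661.04.
Real GDP 1996 (at 1989 prices) = 3.70·795 + 8.01·1118 + 31.91·664 + 45.60·488 = 55337.72.
Deflator = Nominal/Real × 100 = 74661.04/55337.72 × 100 = 134.919.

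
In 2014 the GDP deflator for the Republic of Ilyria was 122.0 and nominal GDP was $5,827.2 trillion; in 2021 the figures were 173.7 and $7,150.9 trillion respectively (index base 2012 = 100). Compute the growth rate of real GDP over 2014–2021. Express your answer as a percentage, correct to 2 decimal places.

-13.81%

Real GDP 2014 = 5827.2 / 1.220 = 4776.39.
Real GDP 2021 = 7150.9 / 1.737 = 4116.81.
Real growth = 4116.81 / 4776.39 − 1 = -0.1381.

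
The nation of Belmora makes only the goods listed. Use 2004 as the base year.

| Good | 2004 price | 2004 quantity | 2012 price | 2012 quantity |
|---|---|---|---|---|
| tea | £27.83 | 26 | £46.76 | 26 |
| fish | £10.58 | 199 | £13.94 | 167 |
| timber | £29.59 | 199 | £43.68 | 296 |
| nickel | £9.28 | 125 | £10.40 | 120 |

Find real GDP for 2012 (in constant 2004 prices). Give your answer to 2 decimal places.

£12362.68

Real GDP 2012 = Σ (p_2004 × q_2012) = 27.83·26 + 10.58·167 + 29.59·296 + 9.28·120 = 12362.68.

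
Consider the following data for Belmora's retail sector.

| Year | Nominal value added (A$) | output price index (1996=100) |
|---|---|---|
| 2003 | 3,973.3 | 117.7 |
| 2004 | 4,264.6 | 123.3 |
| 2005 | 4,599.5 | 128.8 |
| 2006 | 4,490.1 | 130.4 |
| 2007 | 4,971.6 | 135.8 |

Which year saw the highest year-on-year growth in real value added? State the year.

2007

2004: real = 4264.6/1.233 = 3458.72; growth vs 2003 (3375.79) = 2.46%.
2005: real = 4599.5/1.288 = 3571.04; growth vs 2004 (3458.72) = 3.25%.
2006: real = 4490.1/1.304 = 3443.33; growth vs 2005 (3571.04) = -3.58%.
2007: real = 4971.6/1.358 = 3660.97; growth vs 2006 (3443.33) = 6.32%.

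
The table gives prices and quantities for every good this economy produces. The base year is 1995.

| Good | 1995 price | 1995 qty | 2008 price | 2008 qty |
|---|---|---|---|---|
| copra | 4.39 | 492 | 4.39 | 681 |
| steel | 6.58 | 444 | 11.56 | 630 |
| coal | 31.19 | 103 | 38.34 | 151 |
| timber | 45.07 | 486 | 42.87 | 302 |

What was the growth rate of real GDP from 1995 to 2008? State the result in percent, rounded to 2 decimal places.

Real GDP 1995 = Nominal GDP 1995 = 4.39·492 + 6.58·444 + 31.19·103 + 45.07·486 = 30197.99.
Real GDP 2008 (at 1995 prices) = 4.39·681 + 6.58·630 + 31.19·151 + 45.07·302 = 25455.82.
Real growth = 25455.82/30197.99 − 1 = -0.1570.

-15.70%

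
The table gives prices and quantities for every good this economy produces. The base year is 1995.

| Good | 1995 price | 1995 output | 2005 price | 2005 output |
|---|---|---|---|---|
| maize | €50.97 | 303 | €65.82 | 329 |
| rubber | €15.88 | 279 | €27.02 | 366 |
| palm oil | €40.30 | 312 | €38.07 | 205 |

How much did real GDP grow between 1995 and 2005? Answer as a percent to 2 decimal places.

-4.95%

Real GDP 1995 = Nominal GDP 1995 = 50.97·303 + 15.88·279 + 40.30·312 = 32448.03.
Real GDP 2005 (at 1995 prices) = 50.97·329 + 15.88·366 + 40.30·205 = 30842.71.
Real growth = 30842.71/32448.03 − 1 = -0.0495.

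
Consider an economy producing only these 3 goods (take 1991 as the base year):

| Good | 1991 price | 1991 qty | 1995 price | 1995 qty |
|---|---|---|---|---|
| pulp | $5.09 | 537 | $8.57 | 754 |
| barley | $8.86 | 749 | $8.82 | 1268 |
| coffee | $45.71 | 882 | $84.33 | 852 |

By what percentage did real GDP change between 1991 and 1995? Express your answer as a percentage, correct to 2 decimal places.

Real GDP 1991 = Nominal GDP 1991 = 5.09·537 + 8.86·749 + 45.71·882 = 49685.69.
Real GDP 1995 (at 1991 prices) = 5.09·754 + 8.86·1268 + 45.71·852 = 54017.26.
Real growth = 54017.26/49685.69 − 1 = 0.0872.

8.72%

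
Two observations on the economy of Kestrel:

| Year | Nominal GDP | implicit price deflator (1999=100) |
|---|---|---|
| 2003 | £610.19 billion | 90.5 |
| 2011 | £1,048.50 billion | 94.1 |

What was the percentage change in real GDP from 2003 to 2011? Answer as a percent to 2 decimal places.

Real GDP 2003 = 610.19 / 0.905 = 674.24.
Real GDP 2011 = 1048.50 / 0.941 = 1114.24.
Real growth = 1114.24 / 674.24 − 1 = 0.6526.

65.26%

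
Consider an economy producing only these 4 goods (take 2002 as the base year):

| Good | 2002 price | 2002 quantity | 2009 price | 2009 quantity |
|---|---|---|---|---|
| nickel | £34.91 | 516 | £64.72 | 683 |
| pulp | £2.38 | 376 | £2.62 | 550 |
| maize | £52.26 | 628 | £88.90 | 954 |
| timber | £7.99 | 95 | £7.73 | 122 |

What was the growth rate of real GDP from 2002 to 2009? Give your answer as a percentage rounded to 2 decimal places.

Real GDP 2002 = Nominal GDP 2002 = 34.91·516 + 2.38·376 + 52.26·628 + 7.99·95 = 52486.77.
Real GDP 2009 (at 2002 prices) = 34.91·683 + 2.38·550 + 52.26·954 + 7.99·122 = 75983.35.
Real growth = 75983.35/52486.77 − 1 = 0.4477.

44.77%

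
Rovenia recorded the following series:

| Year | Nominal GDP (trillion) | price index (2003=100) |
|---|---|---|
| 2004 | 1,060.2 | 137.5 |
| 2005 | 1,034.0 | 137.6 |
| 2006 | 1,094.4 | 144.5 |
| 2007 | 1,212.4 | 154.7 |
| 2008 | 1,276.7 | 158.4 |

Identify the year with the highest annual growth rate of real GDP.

2005: real = 1034.0/1.376 = 751.45; growth vs 2004 (771.05) = -2.54%.
2006: real = 1094.4/1.445 = 757.37; growth vs 2005 (751.45) = 0.79%.
2007: real = 1212.4/1.547 = 783.71; growth vs 2006 (757.37) = 3.48%.
2008: real = 1276.7/1.584 = 806.00; growth vs 2007 (783.71) = 2.84%.

2007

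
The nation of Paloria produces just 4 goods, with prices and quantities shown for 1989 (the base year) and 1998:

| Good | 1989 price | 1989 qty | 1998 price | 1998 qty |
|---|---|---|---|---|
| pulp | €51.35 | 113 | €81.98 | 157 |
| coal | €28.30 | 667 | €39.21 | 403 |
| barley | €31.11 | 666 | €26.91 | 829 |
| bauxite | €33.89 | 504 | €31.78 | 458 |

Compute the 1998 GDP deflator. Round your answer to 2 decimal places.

Nominal GDP 1998 = 81.98·157 + 39.21·403 + 26.91·829 + 31.78·458 = 65536.12.
Real GDP 1998 (at 1989 prices) = 51.35·157 + 28.30·403 + 31.11·829 + 33.89·458 = 60778.66.
Deflator = Nominal/Real × 100 = 65536.12/60778.66 × 100 = 107.828.

107.83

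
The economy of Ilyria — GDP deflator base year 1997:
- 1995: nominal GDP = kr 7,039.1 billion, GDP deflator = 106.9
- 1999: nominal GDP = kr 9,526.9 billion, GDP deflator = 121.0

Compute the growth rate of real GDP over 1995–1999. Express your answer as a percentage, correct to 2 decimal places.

Deflate each year: 1995 → 7039.1/1.069 = 6584.75; 1999 → 9526.9/1.210 = 7873.47.
So real GDP changed by 7873.47/6584.75 − 1 = 0.1957, i.e. 19.57%.

19.57%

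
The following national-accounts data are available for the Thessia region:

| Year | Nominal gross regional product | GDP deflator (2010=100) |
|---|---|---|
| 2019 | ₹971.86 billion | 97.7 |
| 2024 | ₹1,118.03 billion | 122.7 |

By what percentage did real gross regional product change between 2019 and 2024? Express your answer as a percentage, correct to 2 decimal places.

-8.40%

Real gross regional product 2019 = 971.86 / 0.977 = 994.74.
Real gross regional product 2024 = 1118.03 / 1.227 = 911.19.
Real growth = 911.19 / 994.74 − 1 = -0.0840.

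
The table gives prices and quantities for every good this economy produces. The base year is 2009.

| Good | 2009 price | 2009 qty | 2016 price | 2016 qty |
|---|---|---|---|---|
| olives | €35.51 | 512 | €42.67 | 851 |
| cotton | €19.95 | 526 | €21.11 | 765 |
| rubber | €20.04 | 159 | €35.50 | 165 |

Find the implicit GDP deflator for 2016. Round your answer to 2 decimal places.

Nominal GDP 2016 = 42.67·851 + 21.11·765 + 35.50·165 = 58318.82.
Real GDP 2016 (at 2009 prices) = 35.51·851 + 19.95·765 + 20.04·165 = 48787.36.
Deflator = Nominal/Real × 100 = 58318.82/48787.36 × 100 = 119.537.

119.54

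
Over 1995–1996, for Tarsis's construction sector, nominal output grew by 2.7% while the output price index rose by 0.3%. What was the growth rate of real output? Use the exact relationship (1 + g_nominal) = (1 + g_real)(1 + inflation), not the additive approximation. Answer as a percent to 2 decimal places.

(1 + g_nom) = (1 + g_real)(1 + π), so g_real = 1.0270 / 1.0030 − 1 = 0.02393.

2.39%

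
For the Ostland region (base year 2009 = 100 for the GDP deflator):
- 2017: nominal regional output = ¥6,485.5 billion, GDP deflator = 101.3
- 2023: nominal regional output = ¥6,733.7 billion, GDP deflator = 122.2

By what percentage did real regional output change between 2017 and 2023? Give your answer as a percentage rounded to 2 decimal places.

Real regional output 2017 = 6485.5 / 1.013 = 6402.27.
Real regional output 2023 = 6733.7 / 1.222 = 5510.39.
Real growth = 5510.39 / 6402.27 − 1 = -0.1393.

-13.93%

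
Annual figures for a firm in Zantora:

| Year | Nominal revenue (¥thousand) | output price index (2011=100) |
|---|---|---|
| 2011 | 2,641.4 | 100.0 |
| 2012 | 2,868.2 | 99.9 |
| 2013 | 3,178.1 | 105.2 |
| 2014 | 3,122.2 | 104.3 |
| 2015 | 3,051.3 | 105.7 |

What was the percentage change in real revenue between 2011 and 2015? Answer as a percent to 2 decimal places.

Real revenue 2011 = 2641.4/1.000 = 2641.40.
Real revenue 2015 = 3051.3/1.057 = 2886.75.
Change = 2886.75/2641.40 − 1 = 0.0929.

9.29%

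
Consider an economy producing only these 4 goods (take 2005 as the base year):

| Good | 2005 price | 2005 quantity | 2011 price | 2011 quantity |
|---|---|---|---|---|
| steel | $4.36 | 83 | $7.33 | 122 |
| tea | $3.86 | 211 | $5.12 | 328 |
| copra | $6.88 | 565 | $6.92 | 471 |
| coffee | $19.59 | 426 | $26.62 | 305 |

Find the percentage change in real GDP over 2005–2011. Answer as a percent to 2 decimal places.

-17.86%

Real GDP 2005 = Nominal GDP 2005 = 4.36·83 + 3.86·211 + 6.88·565 + 19.59·426 = 13408.88.
Real GDP 2011 (at 2005 prices) = 4.36·122 + 3.86·328 + 6.88·471 + 19.59·305 = 11013.43.
Real growth = 11013.43/13408.88 − 1 = -0.1786.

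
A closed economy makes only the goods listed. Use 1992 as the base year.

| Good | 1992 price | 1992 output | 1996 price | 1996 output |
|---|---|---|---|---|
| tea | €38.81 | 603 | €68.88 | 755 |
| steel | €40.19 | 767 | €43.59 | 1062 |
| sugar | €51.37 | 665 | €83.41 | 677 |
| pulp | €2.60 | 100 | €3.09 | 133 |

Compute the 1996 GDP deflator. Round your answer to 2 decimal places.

Nominal GDP 1996 = 68.88·755 + 43.59·1062 + 83.41·677 + 3.09·133 = 155176.52.
Real GDP 1996 (at 1992 prices) = 38.81·755 + 40.19·1062 + 51.37·677 + 2.60·133 = 107106.62.
Deflator = Nominal/Real × 100 = 155176.52/107106.62 × 100 = 144.880.

144.88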